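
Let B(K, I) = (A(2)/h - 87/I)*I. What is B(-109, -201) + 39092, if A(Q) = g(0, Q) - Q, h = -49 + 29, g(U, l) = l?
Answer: 39005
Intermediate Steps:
h = -20
A(Q) = 0 (A(Q) = Q - Q = 0)
B(K, I) = -87 (B(K, I) = (0/(-20) - 87/I)*I = (0*(-1/20) - 87/I)*I = (0 - 87/I)*I = (-87/I)*I = -87)
B(-109, -201) + 39092 = -87 + 39092 = 39005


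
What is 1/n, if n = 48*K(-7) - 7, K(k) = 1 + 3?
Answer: 1/185 ≈ 0.0054054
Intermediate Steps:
K(k) = 4
n = 185 (n = 48*4 - 7 = 192 - 7 = 185)
1/n = 1/185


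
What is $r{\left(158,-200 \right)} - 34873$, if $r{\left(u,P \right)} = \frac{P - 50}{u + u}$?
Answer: $- \frac{5510059}{158} \approx -34874.0$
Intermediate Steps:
$r{\left(u,P \right)} = \frac{-50 + P}{2 u}$
$r{\left(158,-200 \right)} - 34873 = \frac{-50 - 200}{2 \cdot 158} - 34873 = \frac{1}{2} \cdot \frac{1}{158} \left(-250\right) - 34873 = - \frac{125}{158} - 34873 = - \frac{5510059}{158}$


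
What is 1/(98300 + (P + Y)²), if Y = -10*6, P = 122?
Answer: 1/102144 ≈ 9.7901e-6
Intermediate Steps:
Y = -60
1/(98300 + (P + Y)²) = 1/(98300 + (122 - 60)²) = 1/(98300 + 62²) = 1/(98300 + 3844) = 1/102144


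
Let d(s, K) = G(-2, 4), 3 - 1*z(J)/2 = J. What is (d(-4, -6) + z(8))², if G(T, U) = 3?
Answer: 49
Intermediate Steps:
z(J) = 6 - 2*J
d(s, K) = 3
(d(-4, -6) + z(8))² = (3 + (6 - 2*8))² = (3 + (6 - 16))² = (3 - 10)² = (-7)² = 49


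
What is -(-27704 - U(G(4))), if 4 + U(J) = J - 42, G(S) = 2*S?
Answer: 27666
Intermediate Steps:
U(J) = -46 + J (U(J) = -4 + (J - 42) = -4 + (-42 + J) = -46 + J)
-(-27704 - U(G(4))) = -(-27704 - (-46 + 2*4)) = -(-27704 - (-46 + 8)) = -(-27704 - 1*(-38)) = -(-27704 + 38) = -1*(-27666) = 27666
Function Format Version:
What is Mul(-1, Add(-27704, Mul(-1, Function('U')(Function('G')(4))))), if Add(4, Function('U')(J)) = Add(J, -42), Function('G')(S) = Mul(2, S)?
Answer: 27666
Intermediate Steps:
Function('U')(J) = Add(-46, J) (Function('U')(J) = Add(-4, Add(J, -42)) = Add(-4, Add(-42, J)) = Add(-46, J))
Mul(-1, Add(-27704, Mul(-1, Function('U')(Function('G')(4))))) = Mul(-1, Add(-27704, Mul(-1, Add(-46, Mul(2, 4))))) = Mul(-1, Add(-27704, Mul(-1, Add(-46, 8)))) = Mul(-1, Add(-27704, Mul(-1, -38))) = Mul(-1, Add(-27704, 38)) = Mul(-1, -27666) = 27666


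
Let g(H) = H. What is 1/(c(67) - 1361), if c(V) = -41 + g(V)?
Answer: -1/1335 ≈ -0.00074906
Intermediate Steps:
c(V) = -41 + V
1/(c(67) - 1361) = 1/((-41 + 67) - 1361) = 1/(26 - 1361) = 1/(-1335) = -1/1335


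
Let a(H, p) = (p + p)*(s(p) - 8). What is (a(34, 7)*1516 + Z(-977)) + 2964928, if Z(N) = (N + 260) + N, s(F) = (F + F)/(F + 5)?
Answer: 8454610/3 ≈ 2.8182e+6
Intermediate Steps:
s(F) = 2*F/(5 + F) (s(F) = (2*F)/(5 + F) = 2*F/(5 + F))
a(H, p) = 2*p*(-8 + 2*p/(5 + p)) (a(H, p) = (p + p)*(2*p/(5 + p) - 8) = (2*p)*(-8 + 2*p/(5 + p)) = 2*p*(-8 + 2*p/(5 + p)))
Z(N) = 260 + 2*N (Z(N) = (260 + N) + N = 260 + 2*N)
(a(34, 7)*1516 + Z(-977)) + 2964928 = ((4*7*(-20 - 3*7)/(5 + 7))*1516 + (260 + 2*(-977))) + 2964928 = ((4*7*(-20 - 21)/12)*1516 + (260 - 1954)) + 2964928 = ((4*7*(1/12)*(-41))*1516 - 1694) + 2964928 = (-287/3*1516 - 1694) + 2964928 = (-435092/3 - 1694) + 2964928 = -440174/3 + 2964928 = 8454610/3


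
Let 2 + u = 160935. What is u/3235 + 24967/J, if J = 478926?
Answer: 77155766203/1549325610 ≈ 49.800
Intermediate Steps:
u = 160933 (u = -2 + 160935 = 160933)
u/3235 + 24967/J = 160933/3235 + 24967/478926 = 77155766203/1549325610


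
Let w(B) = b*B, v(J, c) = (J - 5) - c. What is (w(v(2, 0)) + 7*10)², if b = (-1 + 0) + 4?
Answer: 3721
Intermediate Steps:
b = 3 (b = -1 + 4 = 3)
v(J, c) = -5 + J - c (v(J, c) = (-5 + J) - c = -5 + J - c)
w(B) = 3*B
(w(v(2, 0)) + 7*10)² = (3*(-5 + 2 - 1*0) + 7*10)² = (3*(-5 + 2 + 0) + 70)² = (3*(-3) + 70)² = (-9 + 70)² = 61² = 3721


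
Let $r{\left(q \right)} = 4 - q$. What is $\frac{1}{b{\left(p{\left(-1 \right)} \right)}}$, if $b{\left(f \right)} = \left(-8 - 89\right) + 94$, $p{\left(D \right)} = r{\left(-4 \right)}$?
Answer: $- \frac{1}{3} \approx -0.33333$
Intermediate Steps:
$p{\left(D \right)} = 8$ ($p{\left(D \right)} = 4 - -4 = 4 + 4 = 8$)
$b{\left(f \right)} = -3$ ($b{\left(f \right)} = -97 + 94 = -3$)
$\frac{1}{b{\left(p{\left(-1 \right)} \right)}} = \frac{1}{-3} = - \frac{1}{3}$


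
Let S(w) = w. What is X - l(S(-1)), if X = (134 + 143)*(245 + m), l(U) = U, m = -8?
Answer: 65650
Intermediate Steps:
X = 65649 (X = (134 + 143)*(245 - 8) = 277*237 = 65649)
X - l(S(-1)) = 65649 - 1*(-1) = 65649 + 1 = 65650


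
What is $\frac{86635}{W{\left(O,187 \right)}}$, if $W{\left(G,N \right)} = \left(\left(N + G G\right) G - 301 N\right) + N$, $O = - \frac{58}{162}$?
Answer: $- \frac{46041391035}{29849444792} \approx -1.5425$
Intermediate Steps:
$O = - \frac{29}{81}$ ($O = \left(-58\right) \frac{1}{162} = - \frac{29}{81} \approx -0.35802$)
$W{\left(G,N \right)} = - 300 N + G \left(N + G^{2}\right)$ ($W{\left(G,N \right)} = \left(\left(N + G^{2}\right) G - 301 N\right) + N = \left(G \left(N + G^{2}\right) - 301 N\right) + N = \left(- 301 N + G \left(N + G^{2}\right)\right) + N = - 300 N + G \left(N + G^{2}\right)$)
$\frac{86635}{W{\left(O,187 \right)}} = \frac{86635}{\left(- \frac{29}{81}\right)^{3} - 56100 - \frac{5423}{81}} = \frac{86635}{- \frac{24389}{531441} - 56100 - \frac{5423}{81}} = \frac{86635}{- \frac{29849444792}{531441}} = 86635 \left(- \frac{531441}{29849444792}\right) = - \frac{46041391035}{29849444792}$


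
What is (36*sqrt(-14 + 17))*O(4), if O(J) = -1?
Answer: -36*sqrt(3) ≈ -62.354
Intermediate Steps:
(36*sqrt(-14 + 17))*O(4) = (36*sqrt(-14 + 17))*(-1) = (36*sqrt(3))*(-1) = -36*sqrt(3)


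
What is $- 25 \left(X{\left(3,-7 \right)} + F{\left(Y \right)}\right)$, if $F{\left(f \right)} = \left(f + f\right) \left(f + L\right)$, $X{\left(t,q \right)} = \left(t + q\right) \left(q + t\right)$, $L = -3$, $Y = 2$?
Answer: $-300$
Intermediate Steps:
$X{\left(t,q \right)} = \left(q + t\right)^{2}$ ($X{\left(t,q \right)} = \left(q + t\right) \left(q + t\right) = \left(q + t\right)^{2}$)
$F{\left(f \right)} = 2 f \left(-3 + f\right)$ ($F{\left(f \right)} = \left(f + f\right) \left(f - 3\right) = 2 f \left(-3 + f\right)$)
$- 25 \left(X{\left(3,-7 \right)} + F{\left(Y \right)}\right) = - 25 \left(\left(-7 + 3\right)^{2} + 2 \cdot 2 \left(-3 + 2\right)\right) = - 25 \left(\left(-4\right)^{2} + 2 \cdot 2 \left(-1\right)\right) = - 25 \left(16 - 4\right) = \left(-25\right) 12 = -300$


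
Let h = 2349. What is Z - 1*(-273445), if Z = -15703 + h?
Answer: 260091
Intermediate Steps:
Z = -13354 (Z = -15703 + 2349 = -13354)
Z - 1*(-273445) = -13354 - 1*(-273445) = -13354 + 273445 = 260091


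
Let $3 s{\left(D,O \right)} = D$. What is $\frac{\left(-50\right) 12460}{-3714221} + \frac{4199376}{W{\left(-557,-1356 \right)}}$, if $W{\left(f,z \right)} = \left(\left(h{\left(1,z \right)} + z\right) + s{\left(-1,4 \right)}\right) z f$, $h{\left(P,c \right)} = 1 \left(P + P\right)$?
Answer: $\frac{22202855811068}{135690724747649} \approx 0.16363$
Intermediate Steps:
$h{\left(P,c \right)} = 2 P$ ($h{\left(P,c \right)} = 1 \cdot 2 P = 2 P$)
$s{\left(D,O \right)} = \frac{D}{3}$
$W{\left(f,z \right)} = f z \left(\frac{5}{3} + z\right)$ ($W{\left(f,z \right)} = \left(\left(2 \cdot 1 + z\right) + \frac{1}{3} \left(-1\right)\right) z f = \left(\left(2 + z\right) - \frac{1}{3}\right) z f = \left(\frac{5}{3} + z\right) z f = z \left(\frac{5}{3} + z\right) f = f z \left(\frac{5}{3} + z\right)$)
$\frac{\left(-50\right) 12460}{-3714221} + \frac{4199376}{W{\left(-557,-1356 \right)}} = \frac{\left(-50\right) 12460}{-3714221} + \frac{4199376}{\frac{1}{3} \left(-557\right) \left(-1356\right) \left(5 + 3 \left(-1356\right)\right)} = \left(-623000\right) \left(- \frac{1}{3714221}\right) + \frac{4199376}{\frac{1}{3} \left(-557\right) \left(-1356\right) \left(5 - 4068\right)} = \frac{89000}{530603} + \frac{4199376}{\frac{1}{3} \left(-557\right) \left(-1356\right) \left(-4063\right)} = \frac{89000}{530603} + \frac{4199376}{-1022917132} = \frac{89000}{530603} + 4199376 \left(- \frac{1}{1022917132}\right) = \frac{89000}{530603} - \frac{1049844}{255729283} = \frac{22202855811068}{135690724747649}$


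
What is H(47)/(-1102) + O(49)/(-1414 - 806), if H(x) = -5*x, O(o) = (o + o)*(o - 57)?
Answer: 346417/611610 ≈ 0.56640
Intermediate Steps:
O(o) = 2*o*(-57 + o) (O(o) = (2*o)*(-57 + o) = 2*o*(-57 + o))
H(47)/(-1102) + O(49)/(-1414 - 806) = -5*47/(-1102) + (2*49*(-57 + 49))/(-1414 - 806) = -235*(-1/1102) + (2*49*(-8))/(-2220) = 235/1102 - 784*(-1/2220) = 235/1102 + 196/555 = 346417/611610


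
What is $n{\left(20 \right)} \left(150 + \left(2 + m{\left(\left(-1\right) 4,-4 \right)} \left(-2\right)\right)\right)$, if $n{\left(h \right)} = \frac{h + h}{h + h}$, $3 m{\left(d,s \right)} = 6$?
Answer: $148$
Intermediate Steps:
$m{\left(d,s \right)} = 2$ ($m{\left(d,s \right)} = \frac{1}{3} \cdot 6 = 2$)
$n{\left(h \right)} = 1$ ($n{\left(h \right)} = \frac{2 h}{2 h} = 2 h \frac{1}{2 h} = 1$)
$n{\left(20 \right)} \left(150 + \left(2 + m{\left(\left(-1\right) 4,-4 \right)} \left(-2\right)\right)\right) = 1 \left(150 + \left(2 + 2 \left(-2\right)\right)\right) = 1 \left(150 + \left(2 - 4\right)\right) = 1 \left(150 - 2\right) = 1 \cdot 148 = 148$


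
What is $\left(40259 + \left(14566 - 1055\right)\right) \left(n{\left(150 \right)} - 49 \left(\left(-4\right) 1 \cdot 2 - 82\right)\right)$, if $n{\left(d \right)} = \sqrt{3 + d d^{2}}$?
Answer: $237125700 + 53770 \sqrt{3375003} \approx 3.3591 \cdot 10^{8}$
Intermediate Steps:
$n{\left(d \right)} = \sqrt{3 + d^{3}}$
$\left(40259 + \left(14566 - 1055\right)\right) \left(n{\left(150 \right)} - 49 \left(\left(-4\right) 1 \cdot 2 - 82\right)\right) = \left(40259 + \left(14566 - 1055\right)\right) \left(\sqrt{3 + 150^{3}} - 49 \left(\left(-4\right) 1 \cdot 2 - 82\right)\right) = \left(40259 + \left(14566 - 1055\right)\right) \left(\sqrt{3 + 3375000} - 49 \left(\left(-4\right) 2 - 82\right)\right) = \left(40259 + 13511\right) \left(\sqrt{3375003} - 49 \left(-8 - 82\right)\right) = 53770 \left(\sqrt{3375003} - -4410\right) = 53770 \left(\sqrt{3375003} + 4410\right) = 53770 \left(4410 + \sqrt{3375003}\right) = 237125700 + 53770 \sqrt{3375003}$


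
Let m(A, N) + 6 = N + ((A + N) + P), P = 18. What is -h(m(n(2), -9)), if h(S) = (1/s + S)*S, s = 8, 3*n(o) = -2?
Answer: -785/18 ≈ -43.611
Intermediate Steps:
n(o) = -⅔ (n(o) = (⅓)*(-2) = -⅔)
m(A, N) = 12 + A + 2*N (m(A, N) = -6 + (N + ((A + N) + 18)) = -6 + (N + (18 + A + N)) = -6 + (18 + A + 2*N) = 12 + A + 2*N)
h(S) = S*(⅛ + S) (h(S) = (1/8 + S)*S = (⅛ + S)*S = S*(⅛ + S))
-h(m(n(2), -9)) = -(12 - ⅔ + 2*(-9))*(⅛ + (12 - ⅔ + 2*(-9))) = -(12 - ⅔ - 18)*(⅛ + (12 - ⅔ - 18)) = -(-20)*(⅛ - 20/3)/3 = -(-20)*(-157)/(3*24) = -1*785/18 = -785/18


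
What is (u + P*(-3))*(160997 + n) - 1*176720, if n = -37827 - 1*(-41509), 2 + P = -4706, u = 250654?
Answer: 43603199542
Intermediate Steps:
P = -4708 (P = -2 - 4706 = -4708)
n = 3682 (n = -37827 + 41509 = 3682)
(u + P*(-3))*(160997 + n) - 1*176720 = (250654 - 4708*(-3))*(160997 + 3682) - 1*176720 = (250654 + 14124)*164679 - 176720 = 264778*164679 - 176720 = 43603376262 - 176720 = 43603199542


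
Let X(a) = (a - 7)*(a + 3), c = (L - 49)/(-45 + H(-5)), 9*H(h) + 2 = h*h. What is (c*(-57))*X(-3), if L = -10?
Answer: 0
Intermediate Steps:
H(h) = -2/9 + h²/9 (H(h) = -2/9 + (h*h)/9 = -2/9 + h²/9)
c = 531/382 (c = (-10 - 49)/(-45 + (-2/9 + (⅑)*(-5)²)) = -59/(-45 + (-2/9 + (⅑)*25)) = -59/(-45 + (-2/9 + 25/9)) = -59/(-45 + 23/9) = -59/(-382/9) = -59*(-9/382) = 531/382 ≈ 1.3901)
X(a) = (-7 + a)*(3 + a)
(c*(-57))*X(-3) = ((531/382)*(-57))*(-21 + (-3)² - 4*(-3)) = -30267*(-21 + 9 + 12)/382 = -30267/382*0 = 0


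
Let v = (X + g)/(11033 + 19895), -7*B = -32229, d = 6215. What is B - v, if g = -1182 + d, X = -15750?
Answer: 996853531/216496 ≈ 4604.5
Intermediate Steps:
B = 32229/7 (B = -⅐*(-32229) = 32229/7 ≈ 4604.1)
g = 5033 (g = -1182 + 6215 = 5033)
v = -10717/30928 (v = (-15750 + 5033)/(11033 + 19895) = -10717/30928 ≈ -0.34651)
B - v = 32229/7 - 1*(-10717/30928) = 32229/7 + 10717/30928 = 996853531/216496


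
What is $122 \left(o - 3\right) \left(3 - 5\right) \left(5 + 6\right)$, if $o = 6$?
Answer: $-8052$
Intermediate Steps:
$122 \left(o - 3\right) \left(3 - 5\right) \left(5 + 6\right) = 122 \left(6 - 3\right) \left(3 - 5\right) \left(5 + 6\right) = 122 \cdot 3 \left(-2\right) 11 = 122 \left(\left(-6\right) 11\right) = 122 \left(-66\right) = -8052$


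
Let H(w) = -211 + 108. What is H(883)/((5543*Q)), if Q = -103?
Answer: 1/5543 ≈ 0.00018041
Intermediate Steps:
H(w) = -103
H(883)/((5543*Q)) = -103/(5543*(-103)) = -103/(-570929) = -103*(-1/570929) = 1/5543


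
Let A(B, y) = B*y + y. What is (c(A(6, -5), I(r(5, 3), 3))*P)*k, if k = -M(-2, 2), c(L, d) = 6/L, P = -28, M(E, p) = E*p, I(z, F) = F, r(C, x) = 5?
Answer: 96/5 ≈ 19.200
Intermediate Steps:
A(B, y) = y + B*y
k = 4 (k = -(-2)*2 = -1*(-4) = 4)
(c(A(6, -5), I(r(5, 3), 3))*P)*k = ((6/((-5*(1 + 6))))*(-28))*4 = ((6/((-5*7)))*(-28))*4 = ((6/(-35))*(-28))*4 = ((6*(-1/35))*(-28))*4 = -6/35*(-28)*4 = (24/5)*4 = 96/5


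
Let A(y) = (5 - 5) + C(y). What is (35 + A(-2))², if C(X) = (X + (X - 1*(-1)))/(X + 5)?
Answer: 1156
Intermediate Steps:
C(X) = (1 + 2*X)/(5 + X) (C(X) = (X + (X + 1))/(5 + X) = (X + (1 + X))/(5 + X) = (1 + 2*X)/(5 + X))
A(y) = (1 + 2*y)/(5 + y) (A(y) = (5 - 5) + (1 + 2*y)/(5 + y) = 0 + (1 + 2*y)/(5 + y) = (1 + 2*y)/(5 + y))
(35 + A(-2))² = (35 + (1 + 2*(-2))/(5 - 2))² = (35 + (1 - 4)/3)² = (35 + (⅓)*(-3))² = (35 - 1)² = 34² = 1156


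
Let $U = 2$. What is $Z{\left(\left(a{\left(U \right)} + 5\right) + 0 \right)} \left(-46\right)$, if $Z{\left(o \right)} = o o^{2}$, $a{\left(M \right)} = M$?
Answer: $-15778$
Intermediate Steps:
$Z{\left(o \right)} = o^{3}$
$Z{\left(\left(a{\left(U \right)} + 5\right) + 0 \right)} \left(-46\right) = \left(\left(2 + 5\right) + 0\right)^{3} \left(-46\right) = \left(7 + 0\right)^{3} \left(-46\right) = 7^{3} \left(-46\right) = 343 \left(-46\right) = -15778$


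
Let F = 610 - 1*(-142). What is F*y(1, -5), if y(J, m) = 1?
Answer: 752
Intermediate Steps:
F = 752 (F = 610 + 142 = 752)
F*y(1, -5) = 752*1 = 752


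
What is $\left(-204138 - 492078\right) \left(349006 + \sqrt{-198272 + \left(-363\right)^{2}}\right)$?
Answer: $-242983561296 - 696216 i \sqrt{66503} \approx -2.4298 \cdot 10^{11} - 1.7954 \cdot 10^{8} i$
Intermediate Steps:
$\left(-204138 - 492078\right) \left(349006 + \sqrt{-198272 + \left(-363\right)^{2}}\right) = - 696216 \left(349006 + \sqrt{-198272 + 131769}\right) = - 696216 \left(349006 + \sqrt{-66503}\right) = - 696216 \left(349006 + i \sqrt{66503}\right) = -242983561296 - 696216 i \sqrt{66503}$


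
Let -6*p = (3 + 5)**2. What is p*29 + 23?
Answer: -859/3 ≈ -286.33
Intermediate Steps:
p = -32/3 (p = -(3 + 5)**2/6 = -1/6*8**2 = -1/6*64 = -32/3 ≈ -10.667)
p*29 + 23 = -32/3*29 + 23 = -928/3 + 23 = -859/3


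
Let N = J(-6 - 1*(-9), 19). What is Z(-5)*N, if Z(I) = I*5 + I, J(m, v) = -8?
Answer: 240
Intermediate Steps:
N = -8
Z(I) = 6*I (Z(I) = 5*I + I = 6*I)
Z(-5)*N = (6*(-5))*(-8) = -30*(-8) = 240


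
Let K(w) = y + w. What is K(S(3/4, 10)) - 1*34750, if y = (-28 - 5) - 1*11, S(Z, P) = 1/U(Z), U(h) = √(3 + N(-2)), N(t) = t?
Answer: -34793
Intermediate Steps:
U(h) = 1 (U(h) = √(3 - 2) = √1 = 1)
S(Z, P) = 1 (S(Z, P) = 1/1 = 1)
y = -44 (y = -33 - 11 = -44)
K(w) = -44 + w
K(S(3/4, 10)) - 1*34750 = (-44 + 1) - 1*34750 = -43 - 34750 = -34793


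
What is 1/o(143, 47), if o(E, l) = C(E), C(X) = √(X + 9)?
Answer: √38/76 ≈ 0.081111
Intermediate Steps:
C(X) = √(9 + X)
o(E, l) = √(9 + E)
1/o(143, 47) = 1/(√(9 + 143)) = 1/(√152) = 1/(2*√38) = √38/76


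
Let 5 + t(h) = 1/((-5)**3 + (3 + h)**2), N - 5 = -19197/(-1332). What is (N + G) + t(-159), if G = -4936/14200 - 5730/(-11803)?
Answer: 37798752051/2597840300 ≈ 14.550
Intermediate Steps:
N = 2873/148 (N = 5 - 19197/(-1332) = 5 - 19197*(-1/1332) = 5 + 2133/148 = 2873/148 ≈ 19.412)
G = 2888299/20950325 (G = -4936*1/14200 - 5730*(-1/11803) = -617/1775 + 5730/11803 = 2888299/20950325 ≈ 0.13786)
t(h) = -5 + 1/(-125 + (3 + h)**2) (t(h) = -5 + 1/((-5)**3 + (3 + h)**2) = -5 + 1/(-125 + (3 + h)**2))
(N + G) + t(-159) = (2873/148 + 2888299/20950325) + (626 - 5*(3 - 159)**2)/(-125 + (3 - 159)**2) = 1638317621/83801300 + (626 - 5*(-156)**2)/(-125 + (-156)**2) = 1638317621/83801300 + (626 - 5*24336)/(-125 + 24336) = 1638317621/83801300 + (626 - 121680)/24211 = 1638317621/83801300 + (1/24211)*(-121054) = 1638317621/83801300 - 121054/24211 = 37798752051/2597840300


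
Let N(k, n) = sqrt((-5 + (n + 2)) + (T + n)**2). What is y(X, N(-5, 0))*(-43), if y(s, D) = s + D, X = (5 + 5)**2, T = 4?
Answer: -4300 - 43*sqrt(13) ≈ -4455.0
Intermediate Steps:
X = 100 (X = 10**2 = 100)
N(k, n) = sqrt(-3 + n + (4 + n)**2) (N(k, n) = sqrt((-5 + (n + 2)) + (4 + n)**2) = sqrt((-5 + (2 + n)) + (4 + n)**2) = sqrt((-3 + n) + (4 + n)**2) = sqrt(-3 + n + (4 + n)**2))
y(s, D) = D + s
y(X, N(-5, 0))*(-43) = (sqrt(-3 + 0 + (4 + 0)**2) + 100)*(-43) = (sqrt(-3 + 0 + 4**2) + 100)*(-43) = (sqrt(-3 + 0 + 16) + 100)*(-43) = (sqrt(13) + 100)*(-43) = (100 + sqrt(13))*(-43) = -4300 - 43*sqrt(13)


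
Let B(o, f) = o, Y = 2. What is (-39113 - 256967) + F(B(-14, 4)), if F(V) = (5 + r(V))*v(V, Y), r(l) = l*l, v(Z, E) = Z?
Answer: -298894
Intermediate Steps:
r(l) = l²
F(V) = V*(5 + V²) (F(V) = (5 + V²)*V = V*(5 + V²))
(-39113 - 256967) + F(B(-14, 4)) = (-39113 - 256967) - 14*(5 + (-14)²) = -296080 - 14*(5 + 196) = -296080 - 14*201 = -296080 - 2814 = -298894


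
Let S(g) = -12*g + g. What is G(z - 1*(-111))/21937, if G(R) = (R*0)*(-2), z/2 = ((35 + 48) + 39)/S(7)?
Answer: 0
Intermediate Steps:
S(g) = -11*g
z = -244/77 (z = 2*(((35 + 48) + 39)/((-11*7))) = 2*((83 + 39)/(-77)) = 2*(122*(-1/77)) = 2*(-122/77) = -244/77 ≈ -3.1688)
G(R) = 0 (G(R) = 0*(-2) = 0)
G(z - 1*(-111))/21937 = 0/21937 = 0*(1/21937) = 0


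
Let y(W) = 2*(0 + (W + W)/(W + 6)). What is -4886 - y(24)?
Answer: -24446/5 ≈ -4889.2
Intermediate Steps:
y(W) = 4*W/(6 + W) (y(W) = 2*(0 + (2*W)/(6 + W)) = 2*(0 + 2*W/(6 + W)) = 2*(2*W/(6 + W)) = 4*W/(6 + W))
-4886 - y(24) = -4886 - 4*24/(6 + 24) = -4886 - 4*24/30 = -4886 - 1*16/5 = -4886 - 16/5 = -24446/5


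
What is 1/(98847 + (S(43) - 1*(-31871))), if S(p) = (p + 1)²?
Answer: 1/132654 ≈ 7.5384e-6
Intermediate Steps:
S(p) = (1 + p)²
1/(98847 + (S(43) - 1*(-31871))) = 1/(98847 + ((1 + 43)² - 1*(-31871))) = 1/(98847 + (44² + 31871)) = 1/(98847 + (1936 + 31871)) = 1/(98847 + 33807) = 1/132654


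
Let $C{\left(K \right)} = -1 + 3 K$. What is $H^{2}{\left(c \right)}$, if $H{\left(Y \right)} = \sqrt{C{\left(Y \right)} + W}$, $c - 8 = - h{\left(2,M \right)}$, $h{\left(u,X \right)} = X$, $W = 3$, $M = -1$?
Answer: $29$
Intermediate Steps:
$c = 9$ ($c = 8 - -1 = 8 + 1 = 9$)
$H{\left(Y \right)} = \sqrt{2 + 3 Y}$ ($H{\left(Y \right)} = \sqrt{\left(-1 + 3 Y\right) + 3} = \sqrt{2 + 3 Y}$)
$H^{2}{\left(c \right)} = \left(\sqrt{2 + 3 \cdot 9}\right)^{2} = \left(\sqrt{2 + 27}\right)^{2} = \left(\sqrt{29}\right)^{2} = 29$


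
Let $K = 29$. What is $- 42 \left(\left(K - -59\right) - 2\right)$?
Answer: $-3612$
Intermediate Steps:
$- 42 \left(\left(K - -59\right) - 2\right) = - 42 \left(\left(29 - -59\right) - 2\right) = - 42 \left(\left(29 + 59\right) - 2\right) = - 42 \left(88 - 2\right) = \left(-42\right) 86 = -3612$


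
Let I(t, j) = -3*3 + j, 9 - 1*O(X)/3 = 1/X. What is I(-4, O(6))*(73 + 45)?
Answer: 2065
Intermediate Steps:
O(X) = 27 - 3/X
I(t, j) = -9 + j
I(-4, O(6))*(73 + 45) = (-9 + (27 - 3/6))*(73 + 45) = (-9 + (27 - 3*⅙))*118 = (-9 + (27 - ½))*118 = (-9 + 53/2)*118 = (35/2)*118 = 2065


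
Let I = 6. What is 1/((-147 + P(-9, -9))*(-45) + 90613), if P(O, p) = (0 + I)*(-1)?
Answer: 1/97498 ≈ 1.0257e-5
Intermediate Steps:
P(O, p) = -6 (P(O, p) = (0 + 6)*(-1) = 6*(-1) = -6)
1/((-147 + P(-9, -9))*(-45) + 90613) = 1/((-147 - 6)*(-45) + 90613) = 1/(-153*(-45) + 90613) = 1/(6885 + 90613) = 1/97498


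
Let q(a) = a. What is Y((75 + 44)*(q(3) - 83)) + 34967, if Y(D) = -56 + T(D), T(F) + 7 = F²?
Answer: 90665304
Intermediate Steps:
T(F) = -7 + F²
Y(D) = -63 + D² (Y(D) = -56 + (-7 + D²) = -63 + D²)
Y((75 + 44)*(q(3) - 83)) + 34967 = (-63 + ((75 + 44)*(3 - 83))²) + 34967 = (-63 + (119*(-80))²) + 34967 = (-63 + (-9520)²) + 34967 = (-63 + 90630400) + 34967 = 90630337 + 34967 = 90665304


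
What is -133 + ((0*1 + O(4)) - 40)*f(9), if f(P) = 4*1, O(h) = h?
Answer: -277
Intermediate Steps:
f(P) = 4
-133 + ((0*1 + O(4)) - 40)*f(9) = -133 + ((0*1 + 4) - 40)*4 = -133 + ((0 + 4) - 40)*4 = -133 + (4 - 40)*4 = -133 - 36*4 = -133 - 144 = -277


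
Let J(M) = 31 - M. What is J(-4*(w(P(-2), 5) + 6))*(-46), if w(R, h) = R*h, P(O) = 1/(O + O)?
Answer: -2300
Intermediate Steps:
P(O) = 1/(2*O)
J(-4*(w(P(-2), 5) + 6))*(-46) = (31 - (-4)*(((1/2)/(-2))*5 + 6))*(-46) = (31 - (-4)*(((1/2)*(-1/2))*5 + 6))*(-46) = (31 - (-4)*(-1/4*5 + 6))*(-46) = (31 - (-4)*(-5/4 + 6))*(-46) = (31 - (-4)*19/4)*(-46) = (31 - 1*(-19))*(-46) = (31 + 19)*(-46) = 50*(-46) = -2300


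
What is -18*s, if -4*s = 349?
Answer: 3141/2 ≈ 1570.5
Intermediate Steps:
s = -349/4 (s = -1/4*349 = -349/4 ≈ -87.250)
-18*s = -18*(-349/4) = 3141/2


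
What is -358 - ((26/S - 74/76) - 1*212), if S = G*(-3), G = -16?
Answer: -66379/456 ≈ -145.57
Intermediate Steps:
S = 48 (S = -16*(-3) = 48)
-358 - ((26/S - 74/76) - 1*212) = -358 - ((26/48 - 74/76) - 1*212) = -358 - ((26*(1/48) - 74*1/76) - 212) = -358 - ((13/24 - 37/38) - 212) = -358 - (-197/456 - 212) = -358 - 1*(-96869/456) = -358 + 96869/456 = -66379/456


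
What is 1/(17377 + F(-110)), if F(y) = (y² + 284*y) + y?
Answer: -1/1873 ≈ -0.00053390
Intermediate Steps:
F(y) = y² + 285*y
1/(17377 + F(-110)) = 1/(17377 - 110*(285 - 110)) = 1/(17377 - 110*175) = 1/(17377 - 19250) = 1/(-1873) = -1/1873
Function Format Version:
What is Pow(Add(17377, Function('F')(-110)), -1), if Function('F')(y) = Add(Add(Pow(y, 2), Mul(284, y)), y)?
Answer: Rational(-1, 1873) ≈ -0.00053390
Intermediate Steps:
Function('F')(y) = Add(Pow(y, 2), Mul(285, y))
Pow(Add(17377, Function('F')(-110)), -1) = Pow(Add(17377, Mul(-110, Add(285, -110))), -1) = Pow(Add(17377, Mul(-110, 175)), -1) = Pow(Add(17377, -19250), -1) = Pow(-1873, -1) = Rational(-1, 1873)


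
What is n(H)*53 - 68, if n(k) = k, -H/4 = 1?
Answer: -280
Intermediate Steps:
H = -4 (H = -4*1 = -4)
n(H)*53 - 68 = -4*53 - 68 = -212 - 68 = -280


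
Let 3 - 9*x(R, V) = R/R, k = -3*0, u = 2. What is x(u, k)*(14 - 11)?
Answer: ⅔ ≈ 0.66667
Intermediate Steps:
k = 0
x(R, V) = 2/9 (x(R, V) = ⅓ - R/(9*R) = ⅓ - ⅑*1 = ⅓ - ⅑ = 2/9)
x(u, k)*(14 - 11) = 2*(14 - 11)/9 = (2/9)*3 = ⅔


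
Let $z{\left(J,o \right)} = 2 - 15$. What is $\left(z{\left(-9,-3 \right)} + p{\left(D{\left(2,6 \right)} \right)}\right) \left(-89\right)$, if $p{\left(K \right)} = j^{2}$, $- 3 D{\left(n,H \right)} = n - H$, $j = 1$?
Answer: $1068$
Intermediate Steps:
$D{\left(n,H \right)} = - \frac{n}{3} + \frac{H}{3}$ ($D{\left(n,H \right)} = - \frac{n - H}{3} = - \frac{n}{3} + \frac{H}{3}$)
$z{\left(J,o \right)} = -13$ ($z{\left(J,o \right)} = 2 - 15 = -13$)
$p{\left(K \right)} = 1$ ($p{\left(K \right)} = 1^{2} = 1$)
$\left(z{\left(-9,-3 \right)} + p{\left(D{\left(2,6 \right)} \right)}\right) \left(-89\right) = \left(-13 + 1\right) \left(-89\right) = \left(-12\right) \left(-89\right) = 1068$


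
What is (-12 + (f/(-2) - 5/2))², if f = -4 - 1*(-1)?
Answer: 169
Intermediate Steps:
f = -3 (f = -4 + 1 = -3)
(-12 + (f/(-2) - 5/2))² = (-12 + (-3/(-2) - 5/2))² = (-12 + (-3*(-½) - 5*½))² = (-12 + (3/2 - 5/2))² = (-12 - 1)² = (-13)² = 169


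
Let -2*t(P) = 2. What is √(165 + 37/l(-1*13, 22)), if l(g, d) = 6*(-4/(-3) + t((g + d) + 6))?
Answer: √734/2 ≈ 13.546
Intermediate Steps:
t(P) = -1 (t(P) = -½*2 = -1)
l(g, d) = 2 (l(g, d) = 6*(-4/(-3) - 1) = 6*(-4*(-⅓) - 1) = 6*(4/3 - 1) = 6*(⅓) = 2)
√(165 + 37/l(-1*13, 22)) = √(165 + 37/2) = √(367/2) = √734/2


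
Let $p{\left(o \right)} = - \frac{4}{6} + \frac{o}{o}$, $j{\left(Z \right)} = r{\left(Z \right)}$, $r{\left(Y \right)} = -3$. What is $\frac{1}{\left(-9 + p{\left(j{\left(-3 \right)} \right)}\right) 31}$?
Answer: $- \frac{3}{806} \approx -0.0037221$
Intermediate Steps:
$j{\left(Z \right)} = -3$
$p{\left(o \right)} = \frac{1}{3}$ ($p{\left(o \right)} = \left(-4\right) \frac{1}{6} + 1 = - \frac{2}{3} + 1 = \frac{1}{3}$)
$\frac{1}{\left(-9 + p{\left(j{\left(-3 \right)} \right)}\right) 31} = \frac{1}{\left(-9 + \frac{1}{3}\right) 31} = \frac{1}{\left(- \frac{26}{3}\right) 31} = \frac{1}{- \frac{806}{3}} = - \frac{3}{806}$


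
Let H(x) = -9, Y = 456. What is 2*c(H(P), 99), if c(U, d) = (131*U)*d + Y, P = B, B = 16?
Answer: -232530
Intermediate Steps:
P = 16
c(U, d) = 456 + 131*U*d (c(U, d) = (131*U)*d + 456 = 131*U*d + 456 = 456 + 131*U*d)
2*c(H(P), 99) = 2*(456 + 131*(-9)*99) = 2*(456 - 116721) = 2*(-116265) = -232530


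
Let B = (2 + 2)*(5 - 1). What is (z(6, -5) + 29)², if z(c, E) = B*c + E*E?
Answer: 22500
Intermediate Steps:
B = 16 (B = 4*4 = 16)
z(c, E) = E² + 16*c (z(c, E) = 16*c + E*E = 16*c + E² = E² + 16*c)
(z(6, -5) + 29)² = (((-5)² + 16*6) + 29)² = ((25 + 96) + 29)² = (121 + 29)² = 150² = 22500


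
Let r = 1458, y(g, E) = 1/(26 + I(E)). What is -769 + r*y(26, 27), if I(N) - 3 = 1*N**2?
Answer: -290722/379 ≈ -767.08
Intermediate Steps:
I(N) = 3 + N**2 (I(N) = 3 + 1*N**2 = 3 + N**2)
y(g, E) = 1/(29 + E**2) (y(g, E) = 1/(26 + (3 + E**2)) = 1/(29 + E**2))
-769 + r*y(26, 27) = -769 + 1458/(29 + 27**2) = -769 + 1458/(29 + 729) = -769 + 1458/758 = -769 + 1458*(1/758) = -769 + 729/379 = -290722/379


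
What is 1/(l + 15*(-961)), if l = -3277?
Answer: -1/17692 ≈ -5.6523e-5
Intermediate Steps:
1/(l + 15*(-961)) = 1/(-3277 + 15*(-961)) = 1/(-3277 - 14415) = 1/(-17692) = -1/17692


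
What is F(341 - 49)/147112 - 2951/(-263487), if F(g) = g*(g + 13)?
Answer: 853581419/1384360698 ≈ 0.61659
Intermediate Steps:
F(g) = g*(13 + g)
F(341 - 49)/147112 - 2951/(-263487) = ((341 - 49)*(13 + (341 - 49)))/147112 - 2951/(-263487) = (292*(13 + 292))*(1/147112) - 2951*(-1/263487) = (292*305)*(1/147112) + 2951/263487 = 89060*(1/147112) + 2951/263487 = 22265/36778 + 2951/263487 = 853581419/1384360698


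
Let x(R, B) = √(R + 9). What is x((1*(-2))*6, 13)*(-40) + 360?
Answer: 360 - 40*I*√3 ≈ 360.0 - 69.282*I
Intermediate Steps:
x(R, B) = √(9 + R)
x((1*(-2))*6, 13)*(-40) + 360 = √(9 + (1*(-2))*6)*(-40) + 360 = √(9 - 2*6)*(-40) + 360 = √(9 - 12)*(-40) + 360 = √(-3)*(-40) + 360 = (I*√3)*(-40) + 360 = -40*I*√3 + 360 = 360 - 40*I*√3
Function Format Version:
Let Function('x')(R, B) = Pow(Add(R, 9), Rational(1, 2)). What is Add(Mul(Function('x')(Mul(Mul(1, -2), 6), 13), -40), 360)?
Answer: Add(360, Mul(-40, I, Pow(3, Rational(1, 2)))) ≈ Add(360.00, Mul(-69.282, I))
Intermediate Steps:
Function('x')(R, B) = Pow(Add(9, R), Rational(1, 2))
Add(Mul(Function('x')(Mul(Mul(1, -2), 6), 13), -40), 360) = Add(Mul(Pow(Add(9, Mul(Mul(1, -2), 6)), Rational(1, 2)), -40), 360) = Add(Mul(Pow(Add(9, Mul(-2, 6)), Rational(1, 2)), -40), 360) = Add(Mul(Pow(Add(9, -12), Rational(1, 2)), -40), 360) = Add(Mul(Pow(-3, Rational(1, 2)), -40), 360) = Add(Mul(Mul(I, Pow(3, Rational(1, 2))), -40), 360) = Add(Mul(-40, I, Pow(3, Rational(1, 2))), 360) = Add(360, Mul(-40, I, Pow(3, Rational(1, 2))))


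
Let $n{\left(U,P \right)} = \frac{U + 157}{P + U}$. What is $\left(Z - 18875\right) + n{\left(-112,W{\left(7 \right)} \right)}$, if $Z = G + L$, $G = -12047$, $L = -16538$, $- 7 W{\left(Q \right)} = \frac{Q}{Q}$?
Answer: $- \frac{7451283}{157} \approx -47460.0$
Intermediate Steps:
$W{\left(Q \right)} = - \frac{1}{7}$ ($W{\left(Q \right)} = - \frac{Q \frac{1}{Q}}{7} = \left(- \frac{1}{7}\right) 1 = - \frac{1}{7}$)
$n{\left(U,P \right)} = \frac{157 + U}{P + U}$
$Z = -28585$ ($Z = -12047 - 16538 = -28585$)
$\left(Z - 18875\right) + n{\left(-112,W{\left(7 \right)} \right)} = \left(-28585 - 18875\right) + \frac{157 - 112}{- \frac{1}{7} - 112} = -47460 + \frac{1}{- \frac{785}{7}} \cdot 45 = -47460 - \frac{63}{157} = - \frac{7451283}{157}$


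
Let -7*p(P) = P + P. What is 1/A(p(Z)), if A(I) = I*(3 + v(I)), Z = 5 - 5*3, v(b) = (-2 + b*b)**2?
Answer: 16807/1968140 ≈ 0.0085395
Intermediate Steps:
v(b) = (-2 + b**2)**2
Z = -10 (Z = 5 - 15 = -10)
p(P) = -2*P/7 (p(P) = -(P + P)/7 = -2*P/7)
A(I) = I*(3 + (-2 + I**2)**2)
1/A(p(Z)) = 1/((-2/7*(-10))*(3 + (-2 + (-2/7*(-10))**2)**2)) = 1/(20*(3 + (-2 + (20/7)**2)**2)/7) = 1/(20*(3 + (-2 + 400/49)**2)/7) = 1/(20*(3 + (302/49)**2)/7) = 1/(20*(3 + 91204/2401)/7) = 1/((20/7)*(98407/2401)) = 1/(1968140/16807) = 16807/1968140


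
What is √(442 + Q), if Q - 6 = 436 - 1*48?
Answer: 2*√209 ≈ 28.914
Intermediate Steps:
Q = 394 (Q = 6 + (436 - 1*48) = 6 + (436 - 48) = 6 + 388 = 394)
√(442 + Q) = √(442 + 394) = √836 = 2*√209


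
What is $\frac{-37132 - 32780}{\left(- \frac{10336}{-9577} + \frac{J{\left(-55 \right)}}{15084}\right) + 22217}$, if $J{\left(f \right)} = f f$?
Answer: $- \frac{10099450326816}{3209640879205} \approx -3.1466$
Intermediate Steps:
$J{\left(f \right)} = f^{2}$
$\frac{-37132 - 32780}{\left(- \frac{10336}{-9577} + \frac{J{\left(-55 \right)}}{15084}\right) + 22217} = \frac{-37132 - 32780}{\left(- \frac{10336}{-9577} + \frac{\left(-55\right)^{2}}{15084}\right) + 22217} = - \frac{69912}{\left(\left(-10336\right) \left(- \frac{1}{9577}\right) + 3025 \cdot \frac{1}{15084}\right) + 22217} = - \frac{69912}{\left(\frac{10336}{9577} + \frac{3025}{15084}\right) + 22217} = - \frac{69912}{\frac{184878649}{144459468} + 22217} = - \frac{69912}{\frac{3209640879205}{144459468}} = \left(-69912\right) \frac{144459468}{3209640879205} = - \frac{10099450326816}{3209640879205}$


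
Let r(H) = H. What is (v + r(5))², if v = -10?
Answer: 25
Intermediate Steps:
(v + r(5))² = (-10 + 5)² = (-5)² = 25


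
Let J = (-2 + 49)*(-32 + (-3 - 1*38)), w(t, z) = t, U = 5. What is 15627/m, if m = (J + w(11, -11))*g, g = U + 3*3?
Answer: -5209/15960 ≈ -0.32638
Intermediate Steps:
g = 14 (g = 5 + 3*3 = 5 + 9 = 14)
J = -3431 (J = 47*(-32 + (-3 - 38)) = 47*(-32 - 41) = 47*(-73) = -3431)
m = -47880 (m = (-3431 + 11)*14 = -3420*14 = -47880)
15627/m = 15627/(-47880) = 15627*(-1/47880) = -5209/15960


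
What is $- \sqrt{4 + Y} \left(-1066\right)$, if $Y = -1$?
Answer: $1066 \sqrt{3} \approx 1846.4$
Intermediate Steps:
$- \sqrt{4 + Y} \left(-1066\right) = - \sqrt{4 - 1} \left(-1066\right) = - \sqrt{3} \left(-1066\right) = - \left(-1066\right) \sqrt{3} = 1066 \sqrt{3}$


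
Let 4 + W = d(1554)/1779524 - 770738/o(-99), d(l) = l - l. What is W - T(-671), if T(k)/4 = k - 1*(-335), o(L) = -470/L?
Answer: -37836631/235 ≈ -1.6101e+5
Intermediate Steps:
d(l) = 0
T(k) = 1340 + 4*k (T(k) = 4*(k - 1*(-335)) = 4*(k + 335) = 4*(335 + k) = 1340 + 4*k)
W = -38152471/235 (W = -4 + (0/1779524 - 770738/((-470/(-99)))) = -4 + (0*(1/1779524) - 770738/((-470*(-1/99)))) = -4 + (0 - 770738/470/99) = -4 + (0 - 770738*99/470) = -4 + (0 - 38151531/235) = -4 - 38151531/235 = -38152471/235 ≈ -1.6235e+5)
W - T(-671) = -38152471/235 - (1340 + 4*(-671)) = -38152471/235 - (1340 - 2684) = -38152471/235 - 1*(-1344) = -38152471/235 + 1344 = -37836631/235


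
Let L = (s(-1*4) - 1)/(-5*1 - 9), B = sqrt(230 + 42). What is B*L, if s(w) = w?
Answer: 10*sqrt(17)/7 ≈ 5.8902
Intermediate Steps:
B = 4*sqrt(17) (B = sqrt(272) = 4*sqrt(17) ≈ 16.492)
L = 5/14 (L = (-1*4 - 1)/(-5*1 - 9) = (-4 - 1)/(-5 - 9) = -5/(-14) = -5*(-1/14) = 5/14 ≈ 0.35714)
B*L = (4*sqrt(17))*(5/14) = 10*sqrt(17)/7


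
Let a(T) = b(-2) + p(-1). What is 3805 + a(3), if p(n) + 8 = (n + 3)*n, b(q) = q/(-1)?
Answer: 3797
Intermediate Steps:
b(q) = -q (b(q) = q*(-1) = -q)
p(n) = -8 + n*(3 + n) (p(n) = -8 + (n + 3)*n = -8 + (3 + n)*n = -8 + n*(3 + n))
a(T) = -8 (a(T) = -1*(-2) + (-8 + (-1)² + 3*(-1)) = 2 + (-8 + 1 - 3) = 2 - 10 = -8)
3805 + a(3) = 3805 - 8 = 3797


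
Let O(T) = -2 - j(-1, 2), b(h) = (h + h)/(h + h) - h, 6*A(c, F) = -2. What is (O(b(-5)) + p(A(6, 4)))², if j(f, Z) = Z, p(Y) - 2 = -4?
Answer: 36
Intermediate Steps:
A(c, F) = -⅓ (A(c, F) = (⅙)*(-2) = -⅓)
p(Y) = -2 (p(Y) = 2 - 4 = -2)
b(h) = 1 - h (b(h) = (2*h)/((2*h)) - h = (2*h)*(1/(2*h)) - h = 1 - h)
O(T) = -4 (O(T) = -2 - 1*2 = -2 - 2 = -4)
(O(b(-5)) + p(A(6, 4)))² = (-4 - 2)² = (-6)² = 36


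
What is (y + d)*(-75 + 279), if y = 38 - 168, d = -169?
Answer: -60996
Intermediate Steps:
y = -130
(y + d)*(-75 + 279) = (-130 - 169)*(-75 + 279) = -299*204 = -60996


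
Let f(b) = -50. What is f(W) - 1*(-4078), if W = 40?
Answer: 4028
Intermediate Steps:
f(W) - 1*(-4078) = -50 - 1*(-4078) = -50 + 4078 = 4028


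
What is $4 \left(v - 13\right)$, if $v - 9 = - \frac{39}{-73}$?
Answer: $- \frac{1012}{73} \approx -13.863$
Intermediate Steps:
$v = \frac{696}{73}$ ($v = 9 - \frac{39}{-73} = 9 - - \frac{39}{73} = 9 + \frac{39}{73} = \frac{696}{73} \approx 9.5342$)
$4 \left(v - 13\right) = 4 \left(\frac{696}{73} - 13\right) = 4 \left(- \frac{253}{73}\right) = - \frac{1012}{73}$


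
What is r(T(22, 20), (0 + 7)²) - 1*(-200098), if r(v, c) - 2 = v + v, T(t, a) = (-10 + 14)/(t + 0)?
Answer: 2201104/11 ≈ 2.0010e+5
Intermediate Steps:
T(t, a) = 4/t
r(v, c) = 2 + 2*v (r(v, c) = 2 + (v + v) = 2 + 2*v)
r(T(22, 20), (0 + 7)²) - 1*(-200098) = (2 + 2*(4/22)) - 1*(-200098) = (2 + 2*(4*(1/22))) + 200098 = (2 + 2*(2/11)) + 200098 = (2 + 4/11) + 200098 = 26/11 + 200098 = 2201104/11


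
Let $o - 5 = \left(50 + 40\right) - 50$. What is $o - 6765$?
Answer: $-6720$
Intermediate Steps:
$o = 45$ ($o = 5 + \left(\left(50 + 40\right) - 50\right) = 5 + \left(90 - 50\right) = 5 + 40 = 45$)
$o - 6765 = 45 - 6765 = -6720$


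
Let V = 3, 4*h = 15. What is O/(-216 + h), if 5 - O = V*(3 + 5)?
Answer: 76/849 ≈ 0.089517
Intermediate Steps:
h = 15/4 (h = (1/4)*15 = 15/4 ≈ 3.7500)
O = -19 (O = 5 - 3*(3 + 5) = 5 - 3*8 = 5 - 1*24 = 5 - 24 = -19)
O/(-216 + h) = -19/(-216 + 15/4) = -19/(-849/4) = -4/849*(-19) = 76/849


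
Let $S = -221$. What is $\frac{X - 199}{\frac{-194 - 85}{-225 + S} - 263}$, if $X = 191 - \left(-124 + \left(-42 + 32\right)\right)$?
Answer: $- \frac{8028}{16717} \approx -0.48023$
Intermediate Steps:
$X = 325$ ($X = 191 - \left(-124 - 10\right) = 191 - -134 = 191 + 134 = 325$)
$\frac{X - 199}{\frac{-194 - 85}{-225 + S} - 263} = \frac{325 - 199}{\frac{-194 - 85}{-225 - 221} - 263} = \frac{126}{- \frac{279}{-446} - 263} = \frac{126}{\left(-279\right) \left(- \frac{1}{446}\right) - 263} = \frac{126}{\frac{279}{446} - 263} = \frac{126}{- \frac{117019}{446}} = 126 \left(- \frac{446}{117019}\right) = - \frac{8028}{16717}$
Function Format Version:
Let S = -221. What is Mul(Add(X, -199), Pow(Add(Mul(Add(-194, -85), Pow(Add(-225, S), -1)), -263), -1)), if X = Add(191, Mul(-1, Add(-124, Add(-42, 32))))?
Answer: Rational(-8028, 16717) ≈ -0.48023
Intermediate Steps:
X = 325 (X = Add(191, Mul(-1, Add(-124, -10))) = Add(191, Mul(-1, -134)) = Add(191, 134) = 325)
Mul(Add(X, -199), Pow(Add(Mul(Add(-194, -85), Pow(Add(-225, S), -1)), -263), -1)) = Mul(Add(325, -199), Pow(Add(Mul(Add(-194, -85), Pow(Add(-225, -221), -1)), -263), -1)) = Mul(126, Pow(Add(Mul(-279, Pow(-446, -1)), -263), -1)) = Mul(126, Pow(Add(Mul(-279, Rational(-1, 446)), -263), -1)) = Mul(126, Pow(Add(Rational(279, 446), -263), -1)) = Mul(126, Pow(Rational(-117019, 446), -1)) = Mul(126, Rational(-446, 117019)) = Rational(-8028, 16717)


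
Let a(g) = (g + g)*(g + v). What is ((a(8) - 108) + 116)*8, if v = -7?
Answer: 192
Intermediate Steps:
a(g) = 2*g*(-7 + g) (a(g) = (g + g)*(g - 7) = (2*g)*(-7 + g) = 2*g*(-7 + g))
((a(8) - 108) + 116)*8 = ((2*8*(-7 + 8) - 108) + 116)*8 = ((2*8*1 - 108) + 116)*8 = ((16 - 108) + 116)*8 = (-92 + 116)*8 = 24*8 = 192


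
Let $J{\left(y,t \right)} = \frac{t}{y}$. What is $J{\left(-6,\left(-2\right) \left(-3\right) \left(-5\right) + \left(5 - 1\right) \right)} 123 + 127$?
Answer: $660$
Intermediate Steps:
$J{\left(-6,\left(-2\right) \left(-3\right) \left(-5\right) + \left(5 - 1\right) \right)} 123 + 127 = \frac{\left(-2\right) \left(-3\right) \left(-5\right) + \left(5 - 1\right)}{-6} \cdot 123 + 127 = \left(6 \left(-5\right) + 4\right) \left(- \frac{1}{6}\right) 123 + 127 = \left(-30 + 4\right) \left(- \frac{1}{6}\right) 123 + 127 = \left(-26\right) \left(- \frac{1}{6}\right) 123 + 127 = \frac{13}{3} \cdot 123 + 127 = 533 + 127 = 660$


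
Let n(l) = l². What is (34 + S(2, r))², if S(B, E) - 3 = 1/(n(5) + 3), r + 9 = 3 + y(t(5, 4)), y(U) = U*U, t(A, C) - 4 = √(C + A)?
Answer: 1075369/784 ≈ 1371.6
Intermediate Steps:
t(A, C) = 4 + √(A + C) (t(A, C) = 4 + √(C + A) = 4 + √(A + C))
y(U) = U²
r = 43 (r = -9 + (3 + (4 + √(5 + 4))²) = -9 + (3 + (4 + √9)²) = -9 + (3 + (4 + 3)²) = -9 + (3 + 7²) = -9 + (3 + 49) = -9 + 52 = 43)
S(B, E) = 85/28 (S(B, E) = 3 + 1/(5² + 3) = 3 + 1/(25 + 3) = 3 + 1/28 = 85/28)
(34 + S(2, r))² = (34 + 85/28)² = (1037/28)² = 1075369/784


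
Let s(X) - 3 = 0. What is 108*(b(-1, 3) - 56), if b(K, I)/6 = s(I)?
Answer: -4104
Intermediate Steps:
s(X) = 3 (s(X) = 3 + 0 = 3)
b(K, I) = 18 (b(K, I) = 6*3 = 18)
108*(b(-1, 3) - 56) = 108*(18 - 56) = 108*(-38) = -4104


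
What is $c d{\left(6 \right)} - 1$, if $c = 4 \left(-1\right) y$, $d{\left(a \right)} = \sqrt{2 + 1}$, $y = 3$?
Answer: $-1 - 12 \sqrt{3} \approx -21.785$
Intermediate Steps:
$d{\left(a \right)} = \sqrt{3}$
$c = -12$ ($c = 4 \left(-1\right) 3 = \left(-4\right) 3 = -12$)
$c d{\left(6 \right)} - 1 = - 12 \sqrt{3} - 1 = -1 - 12 \sqrt{3}$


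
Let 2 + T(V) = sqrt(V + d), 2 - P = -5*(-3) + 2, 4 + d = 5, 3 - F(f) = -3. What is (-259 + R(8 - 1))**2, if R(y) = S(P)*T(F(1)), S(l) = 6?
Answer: 73693 - 3252*sqrt(7) ≈ 65089.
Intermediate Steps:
F(f) = 6 (F(f) = 3 - 1*(-3) = 3 + 3 = 6)
d = 1 (d = -4 + 5 = 1)
P = -15 (P = 2 - (-5*(-3) + 2) = 2 - (15 + 2) = 2 - 1*17 = 2 - 17 = -15)
T(V) = -2 + sqrt(1 + V) (T(V) = -2 + sqrt(V + 1) = -2 + sqrt(1 + V))
R(y) = -12 + 6*sqrt(7) (R(y) = 6*(-2 + sqrt(1 + 6)) = 6*(-2 + sqrt(7)) = -12 + 6*sqrt(7))
(-259 + R(8 - 1))**2 = (-259 + (-12 + 6*sqrt(7)))**2 = (-271 + 6*sqrt(7))**2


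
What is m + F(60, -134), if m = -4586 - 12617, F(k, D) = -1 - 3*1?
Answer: -17207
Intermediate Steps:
F(k, D) = -4 (F(k, D) = -1 - 3 = -4)
m = -17203
m + F(60, -134) = -17203 - 4 = -17207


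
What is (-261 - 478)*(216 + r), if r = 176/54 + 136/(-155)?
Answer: -675392792/4185 ≈ -1.6138e+5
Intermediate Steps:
r = 9968/4185 (r = 176*(1/54) + 136*(-1/155) = 88/27 - 136/155 = 9968/4185 ≈ 2.3818)
(-261 - 478)*(216 + r) = (-261 - 478)*(216 + 9968/4185) = -739*913928/4185 = -675392792/4185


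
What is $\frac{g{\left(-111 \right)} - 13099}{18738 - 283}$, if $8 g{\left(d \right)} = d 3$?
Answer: $- \frac{21025}{29528} \approx -0.71204$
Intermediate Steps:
$g{\left(d \right)} = \frac{3 d}{8}$ ($g{\left(d \right)} = \frac{d 3}{8} = \frac{3 d}{8}$)
$\frac{g{\left(-111 \right)} - 13099}{18738 - 283} = \frac{\frac{3}{8} \left(-111\right) - 13099}{18738 - 283} = \frac{- \frac{333}{8} - 13099}{18455} = \left(- \frac{105125}{8}\right) \frac{1}{18455} = - \frac{21025}{29528}$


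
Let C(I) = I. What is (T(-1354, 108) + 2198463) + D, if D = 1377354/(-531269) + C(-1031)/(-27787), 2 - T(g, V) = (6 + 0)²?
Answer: 32453988335857328/14762371703 ≈ 2.1984e+6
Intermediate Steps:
T(g, V) = -34 (T(g, V) = 2 - (6 + 0)² = 2 - 1*6² = 2 - 1*36 = 2 - 36 = -34)
D = -37724797259/14762371703 (D = 1377354/(-531269) - 1031/(-27787) = 1377354*(-1/531269) - 1031*(-1/27787) = -1377354/531269 + 1031/27787 = -37724797259/14762371703 ≈ -2.5555)
(T(-1354, 108) + 2198463) + D = (-34 + 2198463) - 37724797259/14762371703 = 2198429 - 37724797259/14762371703 = 32453988335857328/14762371703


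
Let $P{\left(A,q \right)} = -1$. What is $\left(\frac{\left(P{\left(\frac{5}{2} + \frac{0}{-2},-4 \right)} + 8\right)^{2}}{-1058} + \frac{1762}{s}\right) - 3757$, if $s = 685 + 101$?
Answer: $- \frac{1561225217}{415794} \approx -3754.8$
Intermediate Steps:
$s = 786$
$\left(\frac{\left(P{\left(\frac{5}{2} + \frac{0}{-2},-4 \right)} + 8\right)^{2}}{-1058} + \frac{1762}{s}\right) - 3757 = \left(\frac{\left(-1 + 8\right)^{2}}{-1058} + \frac{1762}{786}\right) - 3757 = \left(7^{2} \left(- \frac{1}{1058}\right) + 1762 \cdot \frac{1}{786}\right) - 3757 = \left(49 \left(- \frac{1}{1058}\right) + \frac{881}{393}\right) - 3757 = \left(- \frac{49}{1058} + \frac{881}{393}\right) - 3757 = \frac{912841}{415794} - 3757 = - \frac{1561225217}{415794}$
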